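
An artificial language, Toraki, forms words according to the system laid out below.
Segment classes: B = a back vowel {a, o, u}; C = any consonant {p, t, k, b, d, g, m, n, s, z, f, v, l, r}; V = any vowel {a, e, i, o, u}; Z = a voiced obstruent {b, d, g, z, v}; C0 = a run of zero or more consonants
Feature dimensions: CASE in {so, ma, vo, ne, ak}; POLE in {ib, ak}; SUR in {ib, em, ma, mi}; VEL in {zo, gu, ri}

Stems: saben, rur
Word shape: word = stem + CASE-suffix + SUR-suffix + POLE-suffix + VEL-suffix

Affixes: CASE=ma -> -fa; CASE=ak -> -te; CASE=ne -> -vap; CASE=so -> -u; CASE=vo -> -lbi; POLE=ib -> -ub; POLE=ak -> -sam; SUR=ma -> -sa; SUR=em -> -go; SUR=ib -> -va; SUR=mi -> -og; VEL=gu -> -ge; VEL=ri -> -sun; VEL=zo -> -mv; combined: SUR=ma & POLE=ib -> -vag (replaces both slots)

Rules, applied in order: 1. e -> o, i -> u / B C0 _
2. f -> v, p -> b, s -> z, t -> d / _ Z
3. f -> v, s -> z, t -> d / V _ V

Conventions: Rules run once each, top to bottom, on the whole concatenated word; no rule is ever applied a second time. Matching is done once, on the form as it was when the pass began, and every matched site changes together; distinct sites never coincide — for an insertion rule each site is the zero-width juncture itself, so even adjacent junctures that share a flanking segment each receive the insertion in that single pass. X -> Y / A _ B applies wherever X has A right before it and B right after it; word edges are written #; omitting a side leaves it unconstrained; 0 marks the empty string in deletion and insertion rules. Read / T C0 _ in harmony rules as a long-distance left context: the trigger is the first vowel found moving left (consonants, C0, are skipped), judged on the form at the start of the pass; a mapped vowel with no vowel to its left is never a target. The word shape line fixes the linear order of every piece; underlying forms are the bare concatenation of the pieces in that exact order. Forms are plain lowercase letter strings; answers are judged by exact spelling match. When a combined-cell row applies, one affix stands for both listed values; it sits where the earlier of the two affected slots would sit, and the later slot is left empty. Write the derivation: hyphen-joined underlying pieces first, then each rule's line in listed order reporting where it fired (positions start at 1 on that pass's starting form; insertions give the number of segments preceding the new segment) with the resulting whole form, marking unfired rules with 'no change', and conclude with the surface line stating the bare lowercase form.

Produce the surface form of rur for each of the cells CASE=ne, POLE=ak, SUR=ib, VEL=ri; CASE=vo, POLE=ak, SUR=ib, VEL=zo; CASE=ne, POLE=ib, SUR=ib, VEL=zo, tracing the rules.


cell CASE=ne, POLE=ak, SUR=ib, VEL=ri:
underlying: rur-vap-va-sam-sun
1. e -> o, i -> u / B C0 _: no change
2. f -> v, p -> b, s -> z, t -> d / _ Z: fires at position(s) 6: rurvabvasamsun
3. f -> v, s -> z, t -> d / V _ V: fires at position(s) 9: rurvabvazamsun
surface: rurvabvazamsun

cell CASE=vo, POLE=ak, SUR=ib, VEL=zo:
underlying: rur-lbi-va-sam-mv
1. e -> o, i -> u / B C0 _: fires at position(s) 6: rurlbuvasammv
2. f -> v, p -> b, s -> z, t -> d / _ Z: no change
3. f -> v, s -> z, t -> d / V _ V: fires at position(s) 9: rurlbuvazammv
surface: rurlbuvazammv

cell CASE=ne, POLE=ib, SUR=ib, VEL=zo:
underlying: rur-vap-va-ub-mv
1. e -> o, i -> u / B C0 _: no change
2. f -> v, p -> b, s -> z, t -> d / _ Z: fires at position(s) 6: rurvabvaubmv
3. f -> v, s -> z, t -> d / V _ V: no change
surface: rurvabvaubmv


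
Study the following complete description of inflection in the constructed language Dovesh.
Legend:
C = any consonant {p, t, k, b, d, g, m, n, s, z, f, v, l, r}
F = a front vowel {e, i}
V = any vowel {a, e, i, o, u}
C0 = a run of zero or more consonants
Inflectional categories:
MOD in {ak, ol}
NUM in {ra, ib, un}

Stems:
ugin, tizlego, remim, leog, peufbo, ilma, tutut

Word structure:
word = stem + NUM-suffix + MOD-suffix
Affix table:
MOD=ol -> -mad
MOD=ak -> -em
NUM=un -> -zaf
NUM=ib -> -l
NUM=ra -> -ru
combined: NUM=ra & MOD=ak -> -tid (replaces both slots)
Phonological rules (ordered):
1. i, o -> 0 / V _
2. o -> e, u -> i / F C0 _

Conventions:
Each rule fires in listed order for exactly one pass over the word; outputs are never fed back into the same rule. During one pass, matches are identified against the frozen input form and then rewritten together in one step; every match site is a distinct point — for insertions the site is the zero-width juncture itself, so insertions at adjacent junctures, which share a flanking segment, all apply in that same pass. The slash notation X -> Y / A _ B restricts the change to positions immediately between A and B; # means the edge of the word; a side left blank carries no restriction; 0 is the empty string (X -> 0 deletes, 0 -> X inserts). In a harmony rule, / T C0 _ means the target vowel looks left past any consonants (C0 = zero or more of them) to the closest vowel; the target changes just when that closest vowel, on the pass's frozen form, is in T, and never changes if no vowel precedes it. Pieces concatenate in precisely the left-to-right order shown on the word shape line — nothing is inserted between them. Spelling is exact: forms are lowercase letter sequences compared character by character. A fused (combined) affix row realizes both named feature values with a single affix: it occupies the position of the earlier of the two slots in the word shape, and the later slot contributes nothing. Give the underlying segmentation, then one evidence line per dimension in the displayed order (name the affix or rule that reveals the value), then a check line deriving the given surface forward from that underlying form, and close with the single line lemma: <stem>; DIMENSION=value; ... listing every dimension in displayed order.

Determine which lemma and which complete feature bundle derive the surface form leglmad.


underlying: leog-l-mad
MOD=ol - signalled by the affix -mad
NUM=ib - signalled by the affix -l
check: leoglmad -> leglmad -> leglmad
lemma: leog; MOD=ol; NUM=ib


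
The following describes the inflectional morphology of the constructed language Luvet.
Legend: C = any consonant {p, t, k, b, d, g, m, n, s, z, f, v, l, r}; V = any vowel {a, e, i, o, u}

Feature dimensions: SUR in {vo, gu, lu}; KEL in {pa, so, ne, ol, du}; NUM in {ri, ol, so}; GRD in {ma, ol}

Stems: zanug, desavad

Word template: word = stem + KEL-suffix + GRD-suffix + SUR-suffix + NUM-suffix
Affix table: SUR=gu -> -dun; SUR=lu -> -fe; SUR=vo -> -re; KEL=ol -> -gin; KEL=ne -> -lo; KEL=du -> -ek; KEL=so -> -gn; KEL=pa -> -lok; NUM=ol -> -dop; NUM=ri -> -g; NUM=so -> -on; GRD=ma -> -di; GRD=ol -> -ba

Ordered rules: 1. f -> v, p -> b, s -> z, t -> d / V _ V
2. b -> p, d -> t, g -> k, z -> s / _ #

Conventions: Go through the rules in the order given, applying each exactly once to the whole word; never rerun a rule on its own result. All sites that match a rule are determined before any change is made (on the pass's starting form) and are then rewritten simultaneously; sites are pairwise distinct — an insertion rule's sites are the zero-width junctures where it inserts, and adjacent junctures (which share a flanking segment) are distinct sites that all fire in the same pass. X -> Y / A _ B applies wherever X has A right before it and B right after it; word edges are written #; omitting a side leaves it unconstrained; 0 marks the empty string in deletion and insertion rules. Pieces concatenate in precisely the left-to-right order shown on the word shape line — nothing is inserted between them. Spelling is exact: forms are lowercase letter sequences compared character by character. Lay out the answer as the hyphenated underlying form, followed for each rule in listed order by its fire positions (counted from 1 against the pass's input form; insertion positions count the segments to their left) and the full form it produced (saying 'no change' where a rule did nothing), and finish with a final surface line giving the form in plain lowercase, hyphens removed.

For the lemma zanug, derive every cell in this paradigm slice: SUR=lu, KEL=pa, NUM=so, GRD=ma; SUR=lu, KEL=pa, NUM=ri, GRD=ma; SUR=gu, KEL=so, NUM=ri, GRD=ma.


cell SUR=lu, KEL=pa, NUM=so, GRD=ma:
underlying: zanug-lok-di-fe-on
1. f -> v, p -> b, s -> z, t -> d / V _ V: fires at position(s) 11: zanuglokdiveon
2. b -> p, d -> t, g -> k, z -> s / _ #: no change
surface: zanuglokdiveon

cell SUR=lu, KEL=pa, NUM=ri, GRD=ma:
underlying: zanug-lok-di-fe-g
1. f -> v, p -> b, s -> z, t -> d / V _ V: fires at position(s) 11: zanuglokdiveg
2. b -> p, d -> t, g -> k, z -> s / _ #: fires at position(s) 13: zanuglokdivek
surface: zanuglokdivek

cell SUR=gu, KEL=so, NUM=ri, GRD=ma:
underlying: zanug-gn-di-dun-g
1. f -> v, p -> b, s -> z, t -> d / V _ V: no change
2. b -> p, d -> t, g -> k, z -> s / _ #: fires at position(s) 13: zanuggndidunk
surface: zanuggndidunk


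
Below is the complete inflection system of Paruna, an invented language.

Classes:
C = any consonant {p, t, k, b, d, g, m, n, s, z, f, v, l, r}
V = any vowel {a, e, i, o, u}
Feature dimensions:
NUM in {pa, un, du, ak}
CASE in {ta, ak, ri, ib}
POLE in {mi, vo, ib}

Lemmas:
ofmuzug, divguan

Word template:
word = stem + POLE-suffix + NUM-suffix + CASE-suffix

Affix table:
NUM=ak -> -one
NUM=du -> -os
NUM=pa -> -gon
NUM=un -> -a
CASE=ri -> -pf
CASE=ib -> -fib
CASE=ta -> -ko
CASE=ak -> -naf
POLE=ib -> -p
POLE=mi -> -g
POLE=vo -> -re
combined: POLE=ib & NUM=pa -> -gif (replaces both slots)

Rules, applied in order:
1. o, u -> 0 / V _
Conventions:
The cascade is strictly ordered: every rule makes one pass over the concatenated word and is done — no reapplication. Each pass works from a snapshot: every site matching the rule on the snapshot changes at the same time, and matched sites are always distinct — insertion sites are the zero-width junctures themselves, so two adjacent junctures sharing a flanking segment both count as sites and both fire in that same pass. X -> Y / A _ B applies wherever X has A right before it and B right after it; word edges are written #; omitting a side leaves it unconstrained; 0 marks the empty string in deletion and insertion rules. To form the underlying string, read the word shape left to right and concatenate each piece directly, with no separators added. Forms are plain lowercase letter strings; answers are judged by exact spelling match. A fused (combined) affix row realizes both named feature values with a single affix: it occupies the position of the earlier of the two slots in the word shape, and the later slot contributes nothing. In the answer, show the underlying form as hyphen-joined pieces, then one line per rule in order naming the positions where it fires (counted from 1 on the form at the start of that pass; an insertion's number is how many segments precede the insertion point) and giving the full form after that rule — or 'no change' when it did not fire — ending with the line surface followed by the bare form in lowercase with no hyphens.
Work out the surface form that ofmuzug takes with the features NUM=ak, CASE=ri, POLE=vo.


underlying: ofmuzug-re-one-pf
1. o, u -> 0 / V _: fires at position(s) 10: ofmuzugrenepf
surface: ofmuzugrenepf


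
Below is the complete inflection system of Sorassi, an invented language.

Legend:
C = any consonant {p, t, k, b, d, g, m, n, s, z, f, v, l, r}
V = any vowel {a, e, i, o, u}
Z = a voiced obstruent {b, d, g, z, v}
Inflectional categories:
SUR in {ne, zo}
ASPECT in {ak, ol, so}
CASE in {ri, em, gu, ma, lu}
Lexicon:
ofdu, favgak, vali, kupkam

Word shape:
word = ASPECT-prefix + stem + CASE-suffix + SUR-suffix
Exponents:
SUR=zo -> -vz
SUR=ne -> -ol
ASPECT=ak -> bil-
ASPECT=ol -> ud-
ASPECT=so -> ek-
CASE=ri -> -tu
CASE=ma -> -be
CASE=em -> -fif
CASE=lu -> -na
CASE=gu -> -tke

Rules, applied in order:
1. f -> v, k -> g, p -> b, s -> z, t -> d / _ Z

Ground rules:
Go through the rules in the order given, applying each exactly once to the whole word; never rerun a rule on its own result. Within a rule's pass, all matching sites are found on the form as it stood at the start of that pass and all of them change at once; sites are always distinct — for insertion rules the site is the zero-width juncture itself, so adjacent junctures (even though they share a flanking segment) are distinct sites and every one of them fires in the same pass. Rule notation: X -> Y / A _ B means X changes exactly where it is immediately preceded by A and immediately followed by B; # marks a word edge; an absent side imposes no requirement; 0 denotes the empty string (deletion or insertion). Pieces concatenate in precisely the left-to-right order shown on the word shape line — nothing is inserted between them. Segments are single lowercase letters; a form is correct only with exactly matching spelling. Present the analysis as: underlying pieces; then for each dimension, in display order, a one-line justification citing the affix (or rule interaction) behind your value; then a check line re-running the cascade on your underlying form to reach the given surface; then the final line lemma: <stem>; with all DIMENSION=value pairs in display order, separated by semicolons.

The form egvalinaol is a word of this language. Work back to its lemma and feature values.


underlying: ek-vali-na-ol
SUR=ne - signalled by the affix -ol
ASPECT=so - signalled by the affix ek-
CASE=lu - signalled by the affix -na
check: ekvalinaol -> egvalinaol
lemma: vali; SUR=ne; ASPECT=so; CASE=lu


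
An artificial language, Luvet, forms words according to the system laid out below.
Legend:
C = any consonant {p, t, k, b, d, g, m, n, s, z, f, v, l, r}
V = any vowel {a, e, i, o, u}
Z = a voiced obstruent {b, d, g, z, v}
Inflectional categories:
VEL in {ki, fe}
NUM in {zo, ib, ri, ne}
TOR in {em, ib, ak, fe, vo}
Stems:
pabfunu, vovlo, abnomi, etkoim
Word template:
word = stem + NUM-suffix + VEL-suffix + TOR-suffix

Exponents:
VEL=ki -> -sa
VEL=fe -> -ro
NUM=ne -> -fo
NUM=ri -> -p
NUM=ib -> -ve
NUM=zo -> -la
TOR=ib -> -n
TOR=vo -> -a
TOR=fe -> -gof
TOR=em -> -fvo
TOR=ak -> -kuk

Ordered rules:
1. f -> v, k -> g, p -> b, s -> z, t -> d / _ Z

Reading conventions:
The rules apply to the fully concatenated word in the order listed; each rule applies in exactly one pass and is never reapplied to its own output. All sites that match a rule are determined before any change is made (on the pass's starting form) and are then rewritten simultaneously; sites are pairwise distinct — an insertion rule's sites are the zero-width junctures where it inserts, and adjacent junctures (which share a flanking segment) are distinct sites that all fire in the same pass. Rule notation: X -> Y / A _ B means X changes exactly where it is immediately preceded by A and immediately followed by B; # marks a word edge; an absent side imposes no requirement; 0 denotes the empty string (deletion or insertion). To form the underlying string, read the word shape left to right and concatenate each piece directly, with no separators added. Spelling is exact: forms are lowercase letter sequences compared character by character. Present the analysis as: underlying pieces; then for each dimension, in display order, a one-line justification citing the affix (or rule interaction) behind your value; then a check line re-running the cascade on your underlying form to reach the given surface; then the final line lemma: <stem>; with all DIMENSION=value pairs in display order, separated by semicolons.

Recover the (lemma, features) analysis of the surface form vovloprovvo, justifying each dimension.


underlying: vovlo-p-ro-fvo
VEL=fe - signalled by the affix -ro
NUM=ri - signalled by the affix -p
TOR=em - signalled by the affix -fvo
check: vovloprofvo -> vovloprovvo
lemma: vovlo; VEL=fe; NUM=ri; TOR=em


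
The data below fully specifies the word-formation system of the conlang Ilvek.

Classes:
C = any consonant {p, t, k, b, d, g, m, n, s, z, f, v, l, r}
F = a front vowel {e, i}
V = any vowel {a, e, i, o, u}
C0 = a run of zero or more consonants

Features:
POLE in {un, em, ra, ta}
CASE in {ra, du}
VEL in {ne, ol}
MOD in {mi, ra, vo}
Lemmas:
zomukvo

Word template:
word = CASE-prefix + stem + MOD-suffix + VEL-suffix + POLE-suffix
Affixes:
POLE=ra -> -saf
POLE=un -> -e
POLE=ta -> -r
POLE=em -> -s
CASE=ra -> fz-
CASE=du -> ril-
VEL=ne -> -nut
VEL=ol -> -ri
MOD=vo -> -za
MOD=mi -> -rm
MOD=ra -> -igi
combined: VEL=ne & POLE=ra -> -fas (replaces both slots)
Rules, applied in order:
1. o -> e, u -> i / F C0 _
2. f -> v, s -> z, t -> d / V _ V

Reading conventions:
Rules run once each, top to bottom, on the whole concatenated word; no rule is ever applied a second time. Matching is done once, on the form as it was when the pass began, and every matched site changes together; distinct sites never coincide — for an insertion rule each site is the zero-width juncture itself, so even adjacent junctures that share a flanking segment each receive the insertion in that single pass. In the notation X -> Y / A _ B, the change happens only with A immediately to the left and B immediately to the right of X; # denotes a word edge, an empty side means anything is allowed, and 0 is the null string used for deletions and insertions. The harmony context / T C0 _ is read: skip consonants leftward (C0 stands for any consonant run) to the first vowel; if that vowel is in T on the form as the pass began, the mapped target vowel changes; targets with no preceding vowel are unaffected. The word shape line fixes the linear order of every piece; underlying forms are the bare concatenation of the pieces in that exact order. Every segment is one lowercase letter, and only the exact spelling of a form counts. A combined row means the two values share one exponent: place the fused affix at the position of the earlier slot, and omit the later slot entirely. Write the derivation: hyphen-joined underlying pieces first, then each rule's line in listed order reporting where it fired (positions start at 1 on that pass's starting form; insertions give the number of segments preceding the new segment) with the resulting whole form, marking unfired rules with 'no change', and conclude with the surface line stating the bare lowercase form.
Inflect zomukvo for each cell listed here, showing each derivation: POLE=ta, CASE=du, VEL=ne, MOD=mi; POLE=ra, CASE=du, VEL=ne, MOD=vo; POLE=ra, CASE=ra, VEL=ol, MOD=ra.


cell POLE=ta, CASE=du, VEL=ne, MOD=mi:
underlying: ril-zomukvo-rm-nut-r
1. o -> e, u -> i / F C0 _: fires at position(s) 5: rilzemukvormnutr
2. f -> v, s -> z, t -> d / V _ V: no change
surface: rilzemukvormnutr

cell POLE=ra, CASE=du, VEL=ne, MOD=vo:
underlying: ril-zomukvo-za-fas
1. o -> e, u -> i / F C0 _: fires at position(s) 5: rilzemukvozafas
2. f -> v, s -> z, t -> d / V _ V: fires at position(s) 13: rilzemukvozavas
surface: rilzemukvozavas

cell POLE=ra, CASE=ra, VEL=ol, MOD=ra:
underlying: fz-zomukvo-igi-ri-saf
1. o -> e, u -> i / F C0 _: no change
2. f -> v, s -> z, t -> d / V _ V: fires at position(s) 15: fzzomukvoigirizaf
surface: fzzomukvoigirizaf


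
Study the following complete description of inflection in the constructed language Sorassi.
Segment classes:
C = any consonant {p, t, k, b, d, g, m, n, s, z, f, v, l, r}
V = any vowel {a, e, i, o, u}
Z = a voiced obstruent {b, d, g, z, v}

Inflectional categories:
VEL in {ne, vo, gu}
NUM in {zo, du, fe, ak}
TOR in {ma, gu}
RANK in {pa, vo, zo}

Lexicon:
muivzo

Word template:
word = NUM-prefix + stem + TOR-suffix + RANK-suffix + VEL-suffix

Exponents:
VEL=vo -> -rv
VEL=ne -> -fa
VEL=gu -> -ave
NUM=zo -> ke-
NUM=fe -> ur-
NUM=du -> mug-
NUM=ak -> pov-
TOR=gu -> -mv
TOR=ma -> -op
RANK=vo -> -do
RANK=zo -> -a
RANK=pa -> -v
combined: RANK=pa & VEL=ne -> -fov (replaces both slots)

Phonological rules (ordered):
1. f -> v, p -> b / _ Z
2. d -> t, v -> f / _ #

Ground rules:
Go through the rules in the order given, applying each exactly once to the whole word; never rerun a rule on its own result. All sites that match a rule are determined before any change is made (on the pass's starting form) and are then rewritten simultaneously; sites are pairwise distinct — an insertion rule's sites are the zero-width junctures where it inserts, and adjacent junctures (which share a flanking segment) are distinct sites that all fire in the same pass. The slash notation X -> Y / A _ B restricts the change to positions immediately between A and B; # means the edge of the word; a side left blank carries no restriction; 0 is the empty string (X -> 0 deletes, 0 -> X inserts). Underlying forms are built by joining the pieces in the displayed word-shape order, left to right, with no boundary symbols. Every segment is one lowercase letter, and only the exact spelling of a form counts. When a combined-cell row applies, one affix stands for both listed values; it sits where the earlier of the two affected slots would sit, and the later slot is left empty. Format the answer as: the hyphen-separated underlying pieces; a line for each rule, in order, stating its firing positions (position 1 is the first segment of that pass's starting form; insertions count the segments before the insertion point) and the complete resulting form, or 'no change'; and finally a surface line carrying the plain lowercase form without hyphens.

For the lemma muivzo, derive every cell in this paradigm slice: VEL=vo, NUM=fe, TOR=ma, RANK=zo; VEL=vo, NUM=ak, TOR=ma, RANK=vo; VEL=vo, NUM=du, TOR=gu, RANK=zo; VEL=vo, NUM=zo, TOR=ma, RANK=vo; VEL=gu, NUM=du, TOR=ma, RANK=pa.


cell VEL=vo, NUM=fe, TOR=ma, RANK=zo:
underlying: ur-muivzo-op-a-rv
1. f -> v, p -> b / _ Z: no change
2. d -> t, v -> f / _ #: fires at position(s) 13: urmuivzooparf
surface: urmuivzooparf

cell VEL=vo, NUM=ak, TOR=ma, RANK=vo:
underlying: pov-muivzo-op-do-rv
1. f -> v, p -> b / _ Z: fires at position(s) 11: povmuivzoobdorv
2. d -> t, v -> f / _ #: fires at position(s) 15: povmuivzoobdorf
surface: povmuivzoobdorf

cell VEL=vo, NUM=du, TOR=gu, RANK=zo:
underlying: mug-muivzo-mv-a-rv
1. f -> v, p -> b / _ Z: no change
2. d -> t, v -> f / _ #: fires at position(s) 14: mugmuivzomvarf
surface: mugmuivzomvarf

cell VEL=vo, NUM=zo, TOR=ma, RANK=vo:
underlying: ke-muivzo-op-do-rv
1. f -> v, p -> b / _ Z: fires at position(s) 10: kemuivzoobdorv
2. d -> t, v -> f / _ #: fires at position(s) 14: kemuivzoobdorf
surface: kemuivzoobdorf

cell VEL=gu, NUM=du, TOR=ma, RANK=pa:
underlying: mug-muivzo-op-v-ave
1. f -> v, p -> b / _ Z: fires at position(s) 11: mugmuivzoobvave
2. d -> t, v -> f / _ #: no change
surface: mugmuivzoobvave


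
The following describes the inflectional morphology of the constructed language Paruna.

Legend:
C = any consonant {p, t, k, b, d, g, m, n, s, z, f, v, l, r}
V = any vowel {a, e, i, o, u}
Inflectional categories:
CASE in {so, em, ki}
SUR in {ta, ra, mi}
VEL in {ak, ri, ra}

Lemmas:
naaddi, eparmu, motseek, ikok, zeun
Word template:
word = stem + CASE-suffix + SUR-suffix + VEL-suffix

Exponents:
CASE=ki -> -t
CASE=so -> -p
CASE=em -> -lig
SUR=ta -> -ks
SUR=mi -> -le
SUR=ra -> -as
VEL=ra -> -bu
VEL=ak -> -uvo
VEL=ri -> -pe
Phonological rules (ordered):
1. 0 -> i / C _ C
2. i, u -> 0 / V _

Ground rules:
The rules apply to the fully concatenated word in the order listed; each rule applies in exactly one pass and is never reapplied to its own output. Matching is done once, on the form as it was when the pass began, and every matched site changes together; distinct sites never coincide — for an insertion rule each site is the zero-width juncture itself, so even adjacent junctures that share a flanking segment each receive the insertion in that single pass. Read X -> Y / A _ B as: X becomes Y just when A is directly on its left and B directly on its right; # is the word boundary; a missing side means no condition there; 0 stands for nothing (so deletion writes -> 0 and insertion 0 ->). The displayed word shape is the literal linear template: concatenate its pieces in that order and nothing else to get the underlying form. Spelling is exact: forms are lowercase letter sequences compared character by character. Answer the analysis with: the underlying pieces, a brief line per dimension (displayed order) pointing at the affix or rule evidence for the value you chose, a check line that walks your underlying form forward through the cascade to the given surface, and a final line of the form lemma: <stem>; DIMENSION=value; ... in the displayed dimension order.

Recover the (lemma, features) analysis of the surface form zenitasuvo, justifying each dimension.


underlying: zeun-t-as-uvo
CASE=ki - signalled by the affix -t
SUR=ra - signalled by the affix -as
VEL=ak - signalled by the affix -uvo
check: zeuntasuvo -> zeunitasuvo -> zenitasuvo
lemma: zeun; CASE=ki; SUR=ra; VEL=ak


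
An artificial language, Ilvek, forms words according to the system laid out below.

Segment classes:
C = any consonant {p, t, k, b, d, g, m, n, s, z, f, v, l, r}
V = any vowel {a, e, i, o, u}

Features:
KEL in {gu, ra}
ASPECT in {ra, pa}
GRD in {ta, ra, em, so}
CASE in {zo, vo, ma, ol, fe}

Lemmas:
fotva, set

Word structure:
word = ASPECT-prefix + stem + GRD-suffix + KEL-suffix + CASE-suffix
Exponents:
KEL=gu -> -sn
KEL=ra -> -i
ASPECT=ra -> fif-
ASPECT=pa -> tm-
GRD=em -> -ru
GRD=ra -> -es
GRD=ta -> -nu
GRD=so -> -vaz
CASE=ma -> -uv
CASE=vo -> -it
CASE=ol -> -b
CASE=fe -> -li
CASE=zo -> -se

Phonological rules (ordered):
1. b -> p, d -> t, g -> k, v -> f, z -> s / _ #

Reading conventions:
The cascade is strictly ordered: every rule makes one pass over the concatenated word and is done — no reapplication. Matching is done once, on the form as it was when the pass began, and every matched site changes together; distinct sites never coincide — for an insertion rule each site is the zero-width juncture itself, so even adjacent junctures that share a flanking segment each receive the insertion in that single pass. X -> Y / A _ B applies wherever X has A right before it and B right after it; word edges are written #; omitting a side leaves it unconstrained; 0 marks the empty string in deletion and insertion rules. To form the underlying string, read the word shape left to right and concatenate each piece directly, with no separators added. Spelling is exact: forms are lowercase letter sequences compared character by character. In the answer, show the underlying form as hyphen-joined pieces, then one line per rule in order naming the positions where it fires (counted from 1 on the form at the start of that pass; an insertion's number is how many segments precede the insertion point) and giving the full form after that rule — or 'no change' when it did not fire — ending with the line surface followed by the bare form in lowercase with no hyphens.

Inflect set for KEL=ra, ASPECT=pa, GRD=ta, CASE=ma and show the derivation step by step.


underlying: tm-set-nu-i-uv
1. b -> p, d -> t, g -> k, v -> f, z -> s / _ #: fires at position(s) 10: tmsetnuiuf
surface: tmsetnuiuf


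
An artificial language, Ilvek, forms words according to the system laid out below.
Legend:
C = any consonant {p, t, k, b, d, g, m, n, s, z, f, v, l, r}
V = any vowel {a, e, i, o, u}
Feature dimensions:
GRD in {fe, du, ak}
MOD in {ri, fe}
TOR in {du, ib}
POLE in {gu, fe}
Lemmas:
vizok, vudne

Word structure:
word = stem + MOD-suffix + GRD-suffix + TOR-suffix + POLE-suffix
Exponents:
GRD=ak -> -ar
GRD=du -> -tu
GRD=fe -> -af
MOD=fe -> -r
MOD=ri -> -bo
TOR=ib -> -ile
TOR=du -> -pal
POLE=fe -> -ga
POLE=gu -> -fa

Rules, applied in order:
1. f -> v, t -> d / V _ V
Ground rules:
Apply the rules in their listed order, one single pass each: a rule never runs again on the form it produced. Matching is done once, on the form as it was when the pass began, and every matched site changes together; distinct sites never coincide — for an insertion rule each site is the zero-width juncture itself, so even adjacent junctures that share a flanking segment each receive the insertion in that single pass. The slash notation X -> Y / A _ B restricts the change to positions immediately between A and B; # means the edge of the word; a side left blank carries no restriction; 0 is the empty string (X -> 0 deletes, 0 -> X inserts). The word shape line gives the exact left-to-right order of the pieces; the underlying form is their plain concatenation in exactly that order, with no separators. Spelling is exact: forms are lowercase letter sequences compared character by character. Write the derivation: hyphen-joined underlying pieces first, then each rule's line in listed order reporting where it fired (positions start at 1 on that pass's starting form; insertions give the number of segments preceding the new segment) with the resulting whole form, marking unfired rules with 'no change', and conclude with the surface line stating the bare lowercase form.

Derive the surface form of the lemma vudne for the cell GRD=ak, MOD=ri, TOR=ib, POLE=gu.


underlying: vudne-bo-ar-ile-fa
1. f -> v, t -> d / V _ V: fires at position(s) 13: vudneboarileva
surface: vudneboarileva


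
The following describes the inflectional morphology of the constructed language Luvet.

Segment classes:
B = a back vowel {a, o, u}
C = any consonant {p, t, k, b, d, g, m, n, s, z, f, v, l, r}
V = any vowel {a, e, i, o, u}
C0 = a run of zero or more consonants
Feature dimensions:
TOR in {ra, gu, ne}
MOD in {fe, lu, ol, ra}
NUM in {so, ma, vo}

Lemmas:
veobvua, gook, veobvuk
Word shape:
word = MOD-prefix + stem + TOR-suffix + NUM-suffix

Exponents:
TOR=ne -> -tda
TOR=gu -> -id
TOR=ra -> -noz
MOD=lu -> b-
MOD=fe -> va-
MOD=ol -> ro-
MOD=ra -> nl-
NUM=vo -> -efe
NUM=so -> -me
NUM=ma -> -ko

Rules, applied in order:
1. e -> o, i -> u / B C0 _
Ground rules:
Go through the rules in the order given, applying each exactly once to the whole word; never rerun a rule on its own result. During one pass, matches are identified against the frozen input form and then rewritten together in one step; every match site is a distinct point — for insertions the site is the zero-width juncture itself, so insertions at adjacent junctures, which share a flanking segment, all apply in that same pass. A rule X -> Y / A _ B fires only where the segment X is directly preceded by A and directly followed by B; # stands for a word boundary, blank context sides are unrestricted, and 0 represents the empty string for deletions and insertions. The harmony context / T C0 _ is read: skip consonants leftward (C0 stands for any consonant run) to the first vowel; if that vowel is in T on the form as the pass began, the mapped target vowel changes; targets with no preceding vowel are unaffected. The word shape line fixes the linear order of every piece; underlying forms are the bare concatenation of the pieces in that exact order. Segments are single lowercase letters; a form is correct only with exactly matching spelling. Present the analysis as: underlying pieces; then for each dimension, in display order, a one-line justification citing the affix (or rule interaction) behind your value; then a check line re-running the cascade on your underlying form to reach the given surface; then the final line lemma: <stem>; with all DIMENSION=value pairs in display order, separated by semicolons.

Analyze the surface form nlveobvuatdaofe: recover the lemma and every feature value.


underlying: nl-veobvua-tda-efe
TOR=ne - signalled by the affix -tda
MOD=ra - signalled by the affix nl-
NUM=vo - signalled by the affix -efe
check: nlveobvuatdaefe -> nlveobvuatdaofe
lemma: veobvua; TOR=ne; MOD=ra; NUM=vo


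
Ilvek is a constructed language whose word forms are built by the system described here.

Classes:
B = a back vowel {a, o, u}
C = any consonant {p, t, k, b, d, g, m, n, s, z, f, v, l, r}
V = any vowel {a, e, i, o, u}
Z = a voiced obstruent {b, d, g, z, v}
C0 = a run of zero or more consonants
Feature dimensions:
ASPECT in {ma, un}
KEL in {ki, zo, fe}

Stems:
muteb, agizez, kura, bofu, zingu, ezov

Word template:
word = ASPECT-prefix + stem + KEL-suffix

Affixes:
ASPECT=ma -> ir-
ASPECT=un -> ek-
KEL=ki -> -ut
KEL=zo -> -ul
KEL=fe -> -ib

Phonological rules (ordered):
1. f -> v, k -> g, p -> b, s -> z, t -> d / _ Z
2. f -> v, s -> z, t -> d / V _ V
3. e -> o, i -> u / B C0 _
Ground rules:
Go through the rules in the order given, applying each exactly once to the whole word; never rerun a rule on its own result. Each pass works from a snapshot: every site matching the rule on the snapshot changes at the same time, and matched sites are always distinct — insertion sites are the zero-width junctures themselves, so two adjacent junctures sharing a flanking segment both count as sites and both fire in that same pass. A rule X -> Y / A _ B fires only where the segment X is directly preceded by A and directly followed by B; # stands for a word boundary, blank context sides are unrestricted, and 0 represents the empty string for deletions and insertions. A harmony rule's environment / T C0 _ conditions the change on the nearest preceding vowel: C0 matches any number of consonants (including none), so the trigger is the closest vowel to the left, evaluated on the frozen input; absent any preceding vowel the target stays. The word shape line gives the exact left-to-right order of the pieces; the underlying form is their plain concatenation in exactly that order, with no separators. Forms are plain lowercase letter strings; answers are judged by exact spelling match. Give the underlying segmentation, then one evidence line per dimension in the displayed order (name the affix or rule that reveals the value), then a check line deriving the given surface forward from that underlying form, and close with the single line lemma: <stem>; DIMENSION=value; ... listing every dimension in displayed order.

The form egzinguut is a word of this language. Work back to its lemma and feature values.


underlying: ek-zingu-ut
ASPECT=un - signalled by the affix ek-
KEL=ki - signalled by the affix -ut
check: ekzinguut -> egzinguut -> egzinguut -> egzinguut
lemma: zingu; ASPECT=un; KEL=ki


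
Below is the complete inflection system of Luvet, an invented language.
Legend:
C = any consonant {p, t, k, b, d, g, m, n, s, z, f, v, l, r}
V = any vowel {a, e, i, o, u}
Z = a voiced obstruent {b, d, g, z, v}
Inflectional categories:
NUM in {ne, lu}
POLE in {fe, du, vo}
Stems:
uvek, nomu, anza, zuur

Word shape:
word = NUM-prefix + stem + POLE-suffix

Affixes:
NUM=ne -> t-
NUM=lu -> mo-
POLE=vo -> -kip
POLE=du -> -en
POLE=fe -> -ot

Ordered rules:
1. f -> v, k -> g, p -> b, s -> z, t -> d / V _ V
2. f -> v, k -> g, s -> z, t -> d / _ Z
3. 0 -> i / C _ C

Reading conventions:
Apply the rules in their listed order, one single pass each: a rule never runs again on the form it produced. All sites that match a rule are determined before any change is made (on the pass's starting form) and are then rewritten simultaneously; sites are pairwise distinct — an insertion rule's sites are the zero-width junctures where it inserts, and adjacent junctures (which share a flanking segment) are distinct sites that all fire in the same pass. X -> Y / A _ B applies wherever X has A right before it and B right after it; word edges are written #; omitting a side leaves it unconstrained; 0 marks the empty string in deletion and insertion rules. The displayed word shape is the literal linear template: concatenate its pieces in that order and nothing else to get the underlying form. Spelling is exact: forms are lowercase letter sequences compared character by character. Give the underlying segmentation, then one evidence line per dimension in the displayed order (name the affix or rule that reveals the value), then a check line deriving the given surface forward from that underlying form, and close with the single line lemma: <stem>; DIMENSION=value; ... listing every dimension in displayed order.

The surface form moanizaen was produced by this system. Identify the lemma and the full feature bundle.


underlying: mo-anza-en
NUM=lu - signalled by the affix mo-
POLE=du - signalled by the affix -en
check: moanzaen -> moanzaen -> moanzaen -> moanizaen
lemma: anza; NUM=lu; POLE=du


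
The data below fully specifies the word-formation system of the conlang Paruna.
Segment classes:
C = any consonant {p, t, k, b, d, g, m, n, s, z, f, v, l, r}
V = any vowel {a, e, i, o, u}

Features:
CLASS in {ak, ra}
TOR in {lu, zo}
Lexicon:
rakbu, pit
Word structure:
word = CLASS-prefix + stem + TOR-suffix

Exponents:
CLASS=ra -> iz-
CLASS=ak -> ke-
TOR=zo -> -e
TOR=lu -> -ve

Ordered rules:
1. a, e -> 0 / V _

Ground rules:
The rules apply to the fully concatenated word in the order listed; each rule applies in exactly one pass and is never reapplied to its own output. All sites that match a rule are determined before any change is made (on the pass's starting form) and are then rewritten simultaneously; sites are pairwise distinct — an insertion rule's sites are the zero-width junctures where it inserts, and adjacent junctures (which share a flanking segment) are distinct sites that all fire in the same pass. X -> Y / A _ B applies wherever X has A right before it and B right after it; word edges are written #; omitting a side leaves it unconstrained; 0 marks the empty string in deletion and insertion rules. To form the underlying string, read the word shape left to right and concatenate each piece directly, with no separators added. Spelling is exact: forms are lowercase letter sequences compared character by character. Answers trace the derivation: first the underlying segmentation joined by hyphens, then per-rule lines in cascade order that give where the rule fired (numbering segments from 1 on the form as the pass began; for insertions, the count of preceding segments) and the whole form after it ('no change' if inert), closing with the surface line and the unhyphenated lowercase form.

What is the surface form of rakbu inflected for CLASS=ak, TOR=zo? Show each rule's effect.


underlying: ke-rakbu-e
1. a, e -> 0 / V _: fires at position(s) 8: kerakbu
surface: kerakbu


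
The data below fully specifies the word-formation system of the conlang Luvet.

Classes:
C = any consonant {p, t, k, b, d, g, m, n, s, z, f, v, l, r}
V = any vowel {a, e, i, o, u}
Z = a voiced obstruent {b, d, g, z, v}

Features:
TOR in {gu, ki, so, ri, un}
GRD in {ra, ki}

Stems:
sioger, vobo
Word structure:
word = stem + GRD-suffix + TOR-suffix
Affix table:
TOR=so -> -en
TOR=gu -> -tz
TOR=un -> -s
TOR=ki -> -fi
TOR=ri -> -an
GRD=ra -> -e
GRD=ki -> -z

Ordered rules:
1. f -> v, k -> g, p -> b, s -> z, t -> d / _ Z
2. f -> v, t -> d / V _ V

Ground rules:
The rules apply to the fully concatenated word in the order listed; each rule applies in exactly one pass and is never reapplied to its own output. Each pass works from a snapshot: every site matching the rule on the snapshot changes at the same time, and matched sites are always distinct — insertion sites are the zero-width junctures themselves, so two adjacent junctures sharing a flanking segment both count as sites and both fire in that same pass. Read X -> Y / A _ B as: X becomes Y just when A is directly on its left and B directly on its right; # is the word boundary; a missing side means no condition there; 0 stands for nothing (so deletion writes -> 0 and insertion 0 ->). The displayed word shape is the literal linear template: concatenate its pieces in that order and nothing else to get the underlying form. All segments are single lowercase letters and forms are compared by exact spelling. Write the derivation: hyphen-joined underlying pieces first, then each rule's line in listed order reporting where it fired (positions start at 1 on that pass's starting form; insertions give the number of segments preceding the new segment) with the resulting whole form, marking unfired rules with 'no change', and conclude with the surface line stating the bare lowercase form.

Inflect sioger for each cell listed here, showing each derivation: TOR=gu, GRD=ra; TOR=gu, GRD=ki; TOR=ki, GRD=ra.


cell TOR=gu, GRD=ra:
underlying: sioger-e-tz
1. f -> v, k -> g, p -> b, s -> z, t -> d / _ Z: fires at position(s) 8: siogeredz
2. f -> v, t -> d / V _ V: no change
surface: siogeredz

cell TOR=gu, GRD=ki:
underlying: sioger-z-tz
1. f -> v, k -> g, p -> b, s -> z, t -> d / _ Z: fires at position(s) 8: siogerzdz
2. f -> v, t -> d / V _ V: no change
surface: siogerzdz

cell TOR=ki, GRD=ra:
underlying: sioger-e-fi
1. f -> v, k -> g, p -> b, s -> z, t -> d / _ Z: no change
2. f -> v, t -> d / V _ V: fires at position(s) 8: siogerevi
surface: siogerevi
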